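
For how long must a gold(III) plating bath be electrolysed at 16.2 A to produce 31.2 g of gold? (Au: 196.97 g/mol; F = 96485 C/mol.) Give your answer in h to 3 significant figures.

n(Au) = 31.2 / 196.97 = 0.1584 mol
Au³⁺ + 3e⁻ → Au, so n(e⁻) = 3 × 0.1584 = 0.4752 mol
Q = 0.4752 × 96485 = 45850 C
t = Q / I = 45850 / 16.2 = 2830 s = 0.786 h

0.786 h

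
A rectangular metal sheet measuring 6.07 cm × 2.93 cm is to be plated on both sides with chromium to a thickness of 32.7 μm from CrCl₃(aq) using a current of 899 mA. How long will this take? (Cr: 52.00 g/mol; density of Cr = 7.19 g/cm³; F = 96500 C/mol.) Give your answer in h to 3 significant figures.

1.44 h

Plated area = 2 × 6.07 × 2.93 = 35.57 cm²
Volume = 35.57 × 32.7×10⁻⁴ cm = 0.1163 cm³
m(Cr) = 0.1163 × 7.19 = 0.8362 g
n(Cr) = 0.8362 / 52.00 = 0.01608 mol; n(e⁻) = 3 × 0.01608 = 0.04824 mol
Q = 0.04824 × 96500 = 4655 C
t = 4655 / 0.899 = 5178 s = 1.44 h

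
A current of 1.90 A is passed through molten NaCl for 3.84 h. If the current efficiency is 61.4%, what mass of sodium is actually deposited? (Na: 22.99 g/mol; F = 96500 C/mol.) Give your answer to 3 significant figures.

Q = 1.90 × 13824 = 26270 C
n(e⁻) = 26270 / 96500 = 0.2722 mol
Na⁺ + e⁻ → Na, so theoretical m(Na) = 0.2722 × 22.99 = 6.258 g
Actual mass = 61.4% × 6.258 = 3.84 g

3.84 g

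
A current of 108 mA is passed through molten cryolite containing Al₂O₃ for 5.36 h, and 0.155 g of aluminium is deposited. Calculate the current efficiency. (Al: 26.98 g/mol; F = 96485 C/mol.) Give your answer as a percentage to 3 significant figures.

79.8%

Q = 0.108 × 19296 = 2084 C
n(e⁻) = 2084 / 96485 = 0.02160 mol
Al³⁺ + 3e⁻ → Al, so theoretical n(Al) = 0.007200 mol → 0.1943 g
Efficiency = 0.155 / 0.1943 = 0.7977 = 79.8%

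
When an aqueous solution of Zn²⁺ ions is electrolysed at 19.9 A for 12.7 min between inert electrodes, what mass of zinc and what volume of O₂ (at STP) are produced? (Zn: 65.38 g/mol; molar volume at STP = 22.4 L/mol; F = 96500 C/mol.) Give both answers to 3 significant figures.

Q = 19.9 × 762 = 15160 C; n(e⁻) = 15160 / 96500 = 0.1571 mol
Cathode: Zn²⁺ + 2e⁻ → Zn → n(Zn) = 0.1571/2 = 0.07855 mol → 5.14 g
Anode: 2H₂O → O₂ + 4H⁺ + 4e⁻ → n(O₂) = 0.1571/4 = 0.03928 mol → 0.880 L

5.14 g Zn; 0.880 L O₂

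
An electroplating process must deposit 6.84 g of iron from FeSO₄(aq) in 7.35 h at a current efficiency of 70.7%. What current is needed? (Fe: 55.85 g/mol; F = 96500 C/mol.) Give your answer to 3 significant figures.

n(Fe) = 6.84 / 55.85 = 0.1225 mol
Fe²⁺ + 2e⁻ → Fe, so n(e⁻) = 2 × 0.1225 = 0.2450 mol
Q = 0.2450 × 96500 / 0.707 = 33440 C
I = Q / t = 33440 / 26460 s = 1.26 A

1.26 A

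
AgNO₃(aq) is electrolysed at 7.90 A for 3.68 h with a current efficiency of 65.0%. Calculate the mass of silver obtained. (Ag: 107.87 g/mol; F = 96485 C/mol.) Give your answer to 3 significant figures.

76.1 g

Q = 7.90 × 13248 = 1.047×10^5 C
n(e⁻) = 1.047×10^5 / 96485 = 1.085 mol
Ag⁺ + e⁻ → Ag, so theoretical m(Ag) = 1.085 × 107.87 = 117.0 g
Actual mass = 65.0% × 117.0 = 76.1 g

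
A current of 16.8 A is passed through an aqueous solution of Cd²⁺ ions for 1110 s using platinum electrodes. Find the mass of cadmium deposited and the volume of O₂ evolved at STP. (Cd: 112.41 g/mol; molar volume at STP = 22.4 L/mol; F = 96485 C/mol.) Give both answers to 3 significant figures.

Q = 16.8 × 1110 = 18650 C; n(e⁻) = 18650 / 96485 = 0.1933 mol
Cathode: Cd²⁺ + 2e⁻ → Cd → n(Cd) = 0.1933/2 = 0.09665 mol → 10.9 g
Anode: 2H₂O → O₂ + 4H⁺ + 4e⁻ → n(O₂) = 0.1933/4 = 0.04833 mol → 1.08 L

10.9 g Cd; 1.08 L O₂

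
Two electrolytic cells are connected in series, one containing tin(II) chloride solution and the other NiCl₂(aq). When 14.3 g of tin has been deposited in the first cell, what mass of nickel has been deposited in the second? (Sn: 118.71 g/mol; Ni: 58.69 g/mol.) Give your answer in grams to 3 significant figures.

n(Sn) = 14.3 / 118.71 = 0.1205 mol
Sn²⁺ + 2e⁻ → Sn, so n(e⁻) = 2 × 0.1205 = 0.2410 mol
In series, the same 0.2410 mol of electrons flows through the second cell.
Ni²⁺ + 2e⁻ → Ni, so n(Ni) = 0.2410 / 2 = 0.1205 mol
m(Ni) = 0.1205 × 58.69 = 7.07 g

7.07 g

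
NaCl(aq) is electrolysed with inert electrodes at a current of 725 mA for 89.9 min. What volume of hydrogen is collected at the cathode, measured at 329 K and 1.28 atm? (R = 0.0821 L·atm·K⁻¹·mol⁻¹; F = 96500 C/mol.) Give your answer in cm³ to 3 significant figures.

428 cm³

Charge passed = 0.725 × 5394 = 3911 C
n(e⁻) = 3911 / 96500 = 0.04053 mol
2H⁺ + 2e⁻ → H₂, so n(H₂) = 0.04053 / 2 = 0.02027 mol
V = nRT/P = 0.02027 × 0.0821 × 329 / 1.28 = 0.4277 L
= 428 cm³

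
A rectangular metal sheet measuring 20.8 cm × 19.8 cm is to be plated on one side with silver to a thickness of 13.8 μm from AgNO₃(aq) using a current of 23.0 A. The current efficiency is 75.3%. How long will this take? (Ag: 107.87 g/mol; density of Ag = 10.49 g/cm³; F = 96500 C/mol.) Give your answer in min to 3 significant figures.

Plated area = 20.8 × 19.8 = 411.8 cm²
Volume = 411.8 × 13.8×10⁻⁴ cm = 0.5683 cm³
m(Ag) = 0.5683 × 10.49 = 5.961 g
n(Ag) = 5.961 / 107.87 = 0.05526 mol; n(e⁻) = 0.05526 mol
Q = 0.05526 × 96500 / 0.753 = 7082 C
t = 7082 / 23.0 = 307.9 s = 5.13 min

5.13 min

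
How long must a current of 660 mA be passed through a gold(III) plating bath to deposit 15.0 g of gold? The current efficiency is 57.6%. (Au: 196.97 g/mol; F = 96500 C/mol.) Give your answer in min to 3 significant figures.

n(Au) = 15.0 / 196.97 = 0.07615 mol
Au³⁺ + 3e⁻ → Au, so n(e⁻) = 3 × 0.07615 = 0.2285 mol
Q = 0.2285 × 96500 / 0.576 = 38280 C
t = Q / I = 38280 / 0.660 = 58000 s = 967 min

967 min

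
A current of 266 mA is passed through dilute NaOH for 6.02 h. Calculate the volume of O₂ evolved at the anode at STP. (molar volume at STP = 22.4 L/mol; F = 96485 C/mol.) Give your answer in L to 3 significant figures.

0.335 L

Charge passed = 0.266 × 21672 = 5765 C
n(e⁻) = 5765 / 96485 = 0.05975 mol
2H₂O → O₂ + 4H⁺ + 4e⁻, so n(O₂) = 0.05975 / 4 = 0.01494 mol
V = 0.01494 × 22.4 = 0.3347 L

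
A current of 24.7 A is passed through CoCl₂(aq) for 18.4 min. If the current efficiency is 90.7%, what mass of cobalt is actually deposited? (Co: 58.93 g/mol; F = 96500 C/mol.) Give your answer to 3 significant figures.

Q = 24.7 × 1104 = 27270 C
n(e⁻) = 27270 / 96500 = 0.2826 mol
Co²⁺ + 2e⁻ → Co, so theoretical m(Co) = 0.1413 × 58.93 = 8.327 g
Actual mass = 90.7% × 8.327 = 7.55 g

7.55 g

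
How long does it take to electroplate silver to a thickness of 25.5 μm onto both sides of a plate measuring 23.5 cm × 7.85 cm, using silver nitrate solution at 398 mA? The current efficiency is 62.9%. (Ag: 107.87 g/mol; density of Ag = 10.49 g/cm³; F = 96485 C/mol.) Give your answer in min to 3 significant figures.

588 min

Plated area = 2 × 23.5 × 7.85 = 369.0 cm²
Volume = 369.0 × 25.5×10⁻⁴ cm = 0.9410 cm³
m(Ag) = 0.9410 × 10.49 = 9.871 g
n(Ag) = 9.871 / 107.87 = 0.09151 mol; n(e⁻) = 0.09151 mol
Q = 0.09151 × 96485 / 0.629 = 14040 C
t = 14040 / 0.398 = 35280 s = 588 min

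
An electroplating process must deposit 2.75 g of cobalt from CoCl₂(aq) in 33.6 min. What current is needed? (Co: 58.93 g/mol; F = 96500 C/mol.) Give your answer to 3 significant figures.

4.47 A

n(Co) = 2.75 / 58.93 = 0.04667 mol
Co²⁺ + 2e⁻ → Co, so n(e⁻) = 2 × 0.04667 = 0.09334 mol
Q = 0.09334 × 96500 = 9007 C
I = Q / t = 9007 / 2016 s = 4.47 A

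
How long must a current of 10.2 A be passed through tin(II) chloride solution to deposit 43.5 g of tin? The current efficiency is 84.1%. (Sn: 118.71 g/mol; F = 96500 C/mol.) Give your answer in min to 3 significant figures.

137 min

n(Sn) = 43.5 / 118.71 = 0.3664 mol
Sn²⁺ + 2e⁻ → Sn, so n(e⁻) = 2 × 0.3664 = 0.7328 mol
Q = 0.7328 × 96500 / 0.841 = 84080 C
t = Q / I = 84080 / 10.2 = 8243 s = 137 min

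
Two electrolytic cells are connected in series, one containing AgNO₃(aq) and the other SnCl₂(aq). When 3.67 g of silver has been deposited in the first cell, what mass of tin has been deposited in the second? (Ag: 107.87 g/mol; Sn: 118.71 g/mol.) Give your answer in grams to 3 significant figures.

n(Ag) = 3.67 / 107.87 = 0.03402 mol
Ag⁺ + e⁻ → Ag, so n(e⁻) = 0.03402 mol
Same current for the same time ⇒ same n(e⁻) = 0.03402 mol in both cells.
Sn²⁺ + 2e⁻ → Sn, so n(Sn) = 0.03402 / 2 = 0.01701 mol
m(Sn) = 0.01701 × 118.71 = 2.02 g

2.02 g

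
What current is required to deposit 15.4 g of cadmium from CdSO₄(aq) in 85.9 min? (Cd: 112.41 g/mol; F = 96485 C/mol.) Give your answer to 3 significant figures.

n(Cd) = 15.4 / 112.41 = 0.1370 mol
Cd²⁺ + 2e⁻ → Cd, so n(e⁻) = 2 × 0.1370 = 0.2740 mol
Q = 0.2740 × 96485 = 26440 C
I = Q / t = 26440 / 5154 s = 5.13 A

5.13 A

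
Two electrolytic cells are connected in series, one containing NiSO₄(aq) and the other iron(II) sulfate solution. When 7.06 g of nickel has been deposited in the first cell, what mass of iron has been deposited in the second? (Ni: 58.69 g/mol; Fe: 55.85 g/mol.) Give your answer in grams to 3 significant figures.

6.72 g

n(Ni) = 7.06 / 58.69 = 0.1203 mol
Ni²⁺ + 2e⁻ → Ni, so n(e⁻) = 2 × 0.1203 = 0.2406 mol
Same current for the same time ⇒ same n(e⁻) = 0.2406 mol in both cells.
Fe²⁺ + 2e⁻ → Fe, so n(Fe) = 0.2406 / 2 = 0.1203 mol
m(Fe) = 0.1203 × 55.85 = 6.72 g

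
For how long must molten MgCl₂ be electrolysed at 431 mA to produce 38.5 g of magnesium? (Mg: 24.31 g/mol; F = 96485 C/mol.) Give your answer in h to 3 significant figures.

197 h

n(Mg) = 38.5 / 24.31 = 1.584 mol
Mg²⁺ + 2e⁻ → Mg, so n(e⁻) = 2 × 1.584 = 3.168 mol
Q = 3.168 × 96485 = 3.057×10^5 C
t = Q / I = 3.057×10^5 / 0.431 = 7.093×10^5 s = 197 h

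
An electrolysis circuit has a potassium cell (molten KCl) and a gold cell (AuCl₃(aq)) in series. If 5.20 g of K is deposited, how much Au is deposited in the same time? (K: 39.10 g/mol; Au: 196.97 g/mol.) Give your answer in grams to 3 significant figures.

8.73 g

n(K) = 5.20 / 39.10 = 0.1330 mol
K⁺ + e⁻ → K, so n(e⁻) = 0.1330 mol
Since the cells are in series, n(e⁻) in the Au cell is also 0.1330 mol.
Au³⁺ + 3e⁻ → Au, so n(Au) = 0.1330 / 3 = 0.04433 mol
m(Au) = 0.04433 × 196.97 = 8.73 g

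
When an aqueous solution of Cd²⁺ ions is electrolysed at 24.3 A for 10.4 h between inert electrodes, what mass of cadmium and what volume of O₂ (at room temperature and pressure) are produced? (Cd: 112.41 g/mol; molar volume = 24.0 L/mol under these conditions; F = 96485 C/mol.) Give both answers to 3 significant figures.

Q = 24.3 × 37440 = 9.098×10^5 C; n(e⁻) = 9.098×10^5 / 96485 = 9.429 mol
Cathode: Cd²⁺ + 2e⁻ → Cd → n(Cd) = 9.429/2 = 4.715 mol → 530 g
Anode: 2H₂O → O₂ + 4H⁺ + 4e⁻ → n(O₂) = 9.429/4 = 2.357 mol → 56.6 L

530 g Cd; 56.6 L O₂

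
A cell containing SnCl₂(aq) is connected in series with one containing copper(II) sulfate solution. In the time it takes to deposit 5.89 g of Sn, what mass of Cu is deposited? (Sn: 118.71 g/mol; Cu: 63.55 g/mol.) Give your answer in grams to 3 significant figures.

3.15 g

n(Sn) = 5.89 / 118.71 = 0.04962 mol
Sn²⁺ + 2e⁻ → Sn, so n(e⁻) = 2 × 0.04962 = 0.09924 mol
Same current for the same time ⇒ same n(e⁻) = 0.09924 mol in both cells.
Cu²⁺ + 2e⁻ → Cu, so n(Cu) = 0.09924 / 2 = 0.04962 mol
m(Cu) = 0.04962 × 63.55 = 3.15 g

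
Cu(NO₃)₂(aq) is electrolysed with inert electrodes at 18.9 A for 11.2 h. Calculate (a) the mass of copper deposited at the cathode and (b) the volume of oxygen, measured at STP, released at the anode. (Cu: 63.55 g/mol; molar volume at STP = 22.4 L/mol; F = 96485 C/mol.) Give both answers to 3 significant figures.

251 g Cu; 44.2 L O₂

Q = 18.9 × 40320 = 7.620×10^5 C; n(e⁻) = 7.620×10^5 / 96485 = 7.898 mol
Cathode: Cu²⁺ + 2e⁻ → Cu → n(Cu) = 7.898/2 = 3.949 mol → 251 g
Anode: 2H₂O → O₂ + 4H⁺ + 4e⁻ → n(O₂) = 7.898/4 = 1.975 mol → 44.2 L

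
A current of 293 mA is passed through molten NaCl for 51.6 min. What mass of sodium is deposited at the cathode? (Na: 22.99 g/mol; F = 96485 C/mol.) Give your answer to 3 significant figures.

0.216 g

Q = 0.293 A × 3096 s = 907.1 C
Moles of electrons = 907.1 / 96485 = 0.009401 mol
Na⁺ + e⁻ → Na, so n(Na) = 0.009401 mol
m = 0.009401 × 22.99 = 0.216 g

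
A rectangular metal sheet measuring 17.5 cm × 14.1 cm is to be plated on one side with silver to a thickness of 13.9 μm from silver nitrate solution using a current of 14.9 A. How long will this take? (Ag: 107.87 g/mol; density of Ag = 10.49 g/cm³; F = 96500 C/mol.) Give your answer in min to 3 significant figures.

Plated area = 17.5 × 14.1 = 246.8 cm²
Volume = 246.8 × 13.9×10⁻⁴ cm = 0.3431 cm³
m(Ag) = 0.3431 × 10.49 = 3.599 g
n(Ag) = 3.599 / 107.87 = 0.03336 mol; n(e⁻) = 0.03336 mol
Q = 0.03336 × 96500 = 3219 C
t = 3219 / 14.9 = 216.0 s = 3.60 min

3.60 min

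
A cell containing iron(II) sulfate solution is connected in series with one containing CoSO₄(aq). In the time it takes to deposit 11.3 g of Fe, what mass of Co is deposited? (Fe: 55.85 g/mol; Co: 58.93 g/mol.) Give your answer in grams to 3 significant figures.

11.9 g

n(Fe) = 11.3 / 55.85 = 0.2023 mol
Fe²⁺ + 2e⁻ → Fe, so n(e⁻) = 2 × 0.2023 = 0.4046 mol
In series, the same 0.4046 mol of electrons flows through the second cell.
Co²⁺ + 2e⁻ → Co, so n(Co) = 0.4046 / 2 = 0.2023 mol
m(Co) = 0.2023 × 58.93 = 11.9 g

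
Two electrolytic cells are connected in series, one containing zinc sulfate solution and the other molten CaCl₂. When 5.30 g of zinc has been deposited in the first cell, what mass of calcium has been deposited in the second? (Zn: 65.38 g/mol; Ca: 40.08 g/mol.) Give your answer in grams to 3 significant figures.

3.25 g

n(Zn) = 5.30 / 65.38 = 0.08106 mol
Zn²⁺ + 2e⁻ → Zn, so n(e⁻) = 2 × 0.08106 = 0.1621 mol
The cells are in series, so the same charge (and hence the same n(e⁻) = 0.1621 mol) passes through both.
Ca²⁺ + 2e⁻ → Ca, so n(Ca) = 0.1621 / 2 = 0.08105 mol
m(Ca) = 0.08105 × 40.08 = 3.25 g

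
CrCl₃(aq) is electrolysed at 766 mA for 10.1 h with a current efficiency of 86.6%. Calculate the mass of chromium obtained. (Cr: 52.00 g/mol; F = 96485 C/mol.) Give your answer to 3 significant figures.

Q = 0.766 × 36360 = 27850 C
n(e⁻) = 27850 / 96485 = 0.2886 mol
Cr³⁺ + 3e⁻ → Cr, so theoretical m(Cr) = 0.09620 × 52.00 = 5.002 g
Actual mass = 86.6% × 5.002 = 4.33 g

4.33 g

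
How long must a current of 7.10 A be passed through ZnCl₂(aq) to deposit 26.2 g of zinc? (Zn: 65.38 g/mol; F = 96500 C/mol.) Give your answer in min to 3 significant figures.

n(Zn) = 26.2 / 65.38 = 0.4007 mol
Zn²⁺ + 2e⁻ → Zn, so n(e⁻) = 2 × 0.4007 = 0.8014 mol
Q = 0.8014 × 96500 = 77340 C
t = Q / I = 77340 / 7.10 = 10890 s = 182 min

182 min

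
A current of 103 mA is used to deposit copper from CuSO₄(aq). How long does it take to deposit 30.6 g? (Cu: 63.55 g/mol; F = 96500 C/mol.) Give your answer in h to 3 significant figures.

251 h

n(Cu) = 30.6 / 63.55 = 0.4815 mol
Cu²⁺ + 2e⁻ → Cu, so n(e⁻) = 2 × 0.4815 = 0.9630 mol
Q = 0.9630 × 96500 = 92930 C
t = Q / I = 92930 / 0.103 = 9.022×10^5 s = 251 h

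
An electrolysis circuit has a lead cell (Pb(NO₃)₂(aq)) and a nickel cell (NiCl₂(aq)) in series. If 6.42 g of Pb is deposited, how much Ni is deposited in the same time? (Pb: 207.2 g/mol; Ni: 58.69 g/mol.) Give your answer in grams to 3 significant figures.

1.82 g

n(Pb) = 6.42 / 207.2 = 0.03098 mol
Pb²⁺ + 2e⁻ → Pb, so n(e⁻) = 2 × 0.03098 = 0.06196 mol
Since the cells are in series, n(e⁻) in the Ni cell is also 0.06196 mol.
Ni²⁺ + 2e⁻ → Ni, so n(Ni) = 0.06196 / 2 = 0.03098 mol
m(Ni) = 0.03098 × 58.69 = 1.82 g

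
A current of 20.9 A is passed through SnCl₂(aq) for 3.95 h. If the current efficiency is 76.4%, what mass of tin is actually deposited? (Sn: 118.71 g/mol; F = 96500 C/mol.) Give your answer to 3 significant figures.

Q = 20.9 × 14220 = 2.972×10^5 C
n(e⁻) = 2.972×10^5 / 96500 = 3.080 mol
Sn²⁺ + 2e⁻ → Sn, so theoretical m(Sn) = 1.540 × 118.71 = 182.8 g
Actual mass = 76.4% × 182.8 = 140 g

140 g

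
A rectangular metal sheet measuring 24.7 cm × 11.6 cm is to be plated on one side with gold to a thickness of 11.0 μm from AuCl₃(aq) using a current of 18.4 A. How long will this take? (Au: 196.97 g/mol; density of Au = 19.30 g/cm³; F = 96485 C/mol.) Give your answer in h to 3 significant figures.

0.135 h

Plated area = 24.7 × 11.6 = 286.5 cm²
Volume = 286.5 × 11.0×10⁻⁴ cm = 0.3152 cm³
m(Au) = 0.3152 × 19.30 = 6.083 g
n(Au) = 6.083 / 196.97 = 0.03088 mol; n(e⁻) = 3 × 0.03088 = 0.09264 mol
Q = 0.09264 × 96485 = 8938 C
t = 8938 / 18.4 = 485.8 s = 0.135 h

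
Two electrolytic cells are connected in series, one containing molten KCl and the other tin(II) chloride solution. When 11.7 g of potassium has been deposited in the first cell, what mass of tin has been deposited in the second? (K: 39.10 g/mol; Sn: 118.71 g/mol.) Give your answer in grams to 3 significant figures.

n(K) = 11.7 / 39.10 = 0.2992 mol
K⁺ + e⁻ → K, so n(e⁻) = 0.2992 mol
In series, the same 0.2992 mol of electrons flows through the second cell.
Sn²⁺ + 2e⁻ → Sn, so n(Sn) = 0.2992 / 2 = 0.1496 mol
m(Sn) = 0.1496 × 118.71 = 17.8 g

17.8 g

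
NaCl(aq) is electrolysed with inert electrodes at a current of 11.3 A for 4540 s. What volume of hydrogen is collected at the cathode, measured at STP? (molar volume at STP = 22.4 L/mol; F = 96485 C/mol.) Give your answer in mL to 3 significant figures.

Q = It = 11.3 × 4540 = 51300 C
Moles of electrons = 51300 / 96485 = 0.5317 mol
2H⁺ + 2e⁻ → H₂, so n(H₂) = 0.5317 / 2 = 0.2659 mol
V = 0.2659 × 22.4 = 5.956 L
= 5960 mL

5960 mL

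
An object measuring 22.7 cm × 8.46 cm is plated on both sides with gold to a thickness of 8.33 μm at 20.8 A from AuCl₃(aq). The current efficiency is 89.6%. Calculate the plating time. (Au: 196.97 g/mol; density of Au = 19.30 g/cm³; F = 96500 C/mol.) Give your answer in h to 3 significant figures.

Plated area = 2 × 22.7 × 8.46 = 384.1 cm²
Volume = 384.1 × 8.33×10⁻⁴ cm = 0.3200 cm³
m(Au) = 0.3200 × 19.30 = 6.176 g
n(Au) = 6.176 / 196.97 = 0.03136 mol; n(e⁻) = 3 × 0.03136 = 0.09408 mol
Q = 0.09408 × 96500 / 0.896 = 10130 C
t = 10130 / 20.8 = 487.0 s = 0.135 h

0.135 h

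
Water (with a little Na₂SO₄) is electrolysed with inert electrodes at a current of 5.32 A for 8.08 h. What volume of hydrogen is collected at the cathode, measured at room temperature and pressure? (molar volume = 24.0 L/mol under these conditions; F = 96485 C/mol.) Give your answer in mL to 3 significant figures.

19200 mL

Q = It = 5.32 × 29088 = 1.547×10^5 C
n(e⁻) = 1.547×10^5 / 96485 = 1.603 mol
2H⁺ + 2e⁻ → H₂, so n(H₂) = 1.603 / 2 = 0.8015 mol
V = 0.8015 × 24.0 = 19.24 L
= 19200 mL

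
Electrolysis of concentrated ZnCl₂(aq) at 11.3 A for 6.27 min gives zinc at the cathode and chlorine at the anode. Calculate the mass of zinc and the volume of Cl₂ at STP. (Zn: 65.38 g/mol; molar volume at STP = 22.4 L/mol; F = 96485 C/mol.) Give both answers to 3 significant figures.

Q = 11.3 × 376.2 = 4251 C; n(e⁻) = 4251 / 96485 = 0.04406 mol
Cathode: Zn²⁺ + 2e⁻ → Zn → n(Zn) = 0.04406/2 = 0.02203 mol → 1.44 g
Anode: 2Cl⁻ → Cl₂ + 2e⁻ → n(Cl₂) = 0.04406/2 = 0.02203 mol → 0.493 L

1.44 g Zn; 0.493 L Cl₂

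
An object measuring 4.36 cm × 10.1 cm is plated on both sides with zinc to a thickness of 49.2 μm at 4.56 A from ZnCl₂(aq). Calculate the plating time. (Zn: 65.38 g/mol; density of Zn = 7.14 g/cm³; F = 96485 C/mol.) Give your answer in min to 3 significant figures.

Plated area = 2 × 4.36 × 10.1 = 88.07 cm²
Volume = 88.07 × 49.2×10⁻⁴ cm = 0.4333 cm³
m(Zn) = 0.4333 × 7.14 = 3.094 g
n(Zn) = 3.094 / 65.38 = 0.04732 mol; n(e⁻) = 2 × 0.04732 = 0.09464 mol
Q = 0.09464 × 96485 = 9131 C
t = 9131 / 4.56 = 2002 s = 33.4 min

33.4 min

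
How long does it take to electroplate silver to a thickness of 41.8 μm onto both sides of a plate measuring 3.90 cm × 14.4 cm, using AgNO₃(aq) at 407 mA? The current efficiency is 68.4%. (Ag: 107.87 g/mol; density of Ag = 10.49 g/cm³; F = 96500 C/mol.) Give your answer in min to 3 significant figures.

Plated area = 2 × 3.90 × 14.4 = 112.3 cm²
Volume = 112.3 × 41.8×10⁻⁴ cm = 0.4694 cm³
m(Ag) = 0.4694 × 10.49 = 4.924 g
n(Ag) = 4.924 / 107.87 = 0.04565 mol; n(e⁻) = 0.04565 mol
Q = 0.04565 × 96500 / 0.684 = 6440 C
t = 6440 / 0.407 = 15820 s = 264 min

264 min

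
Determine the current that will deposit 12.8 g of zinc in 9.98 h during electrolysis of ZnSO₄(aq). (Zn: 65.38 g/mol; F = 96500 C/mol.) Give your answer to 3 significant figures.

1.05 A

n(Zn) = 12.8 / 65.38 = 0.1958 mol
Zn²⁺ + 2e⁻ → Zn, so n(e⁻) = 2 × 0.1958 = 0.3916 mol
Q = 0.3916 × 96500 = 37790 C
I = Q / t = 37790 / 35928 s = 1.05 A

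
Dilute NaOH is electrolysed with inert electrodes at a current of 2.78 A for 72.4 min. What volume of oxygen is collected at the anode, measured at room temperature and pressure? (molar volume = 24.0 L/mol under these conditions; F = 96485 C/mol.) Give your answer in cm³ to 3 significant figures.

751 cm³

Q = It = 2.78 × 4344 = 12080 C
n(e⁻) = Q/F = 12080/96485 = 0.1252 mol
2H₂O → O₂ + 4H⁺ + 4e⁻, so n(O₂) = 0.1252 / 4 = 0.03130 mol
V = 0.03130 × 24.0 = 0.7512 L
= 751 cm³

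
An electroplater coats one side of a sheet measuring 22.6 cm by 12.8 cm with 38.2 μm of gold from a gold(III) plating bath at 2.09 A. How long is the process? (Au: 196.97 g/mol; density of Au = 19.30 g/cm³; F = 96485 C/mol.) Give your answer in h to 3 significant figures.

Plated area = 22.6 × 12.8 = 289.3 cm²
Volume = 289.3 × 38.2×10⁻⁴ cm = 1.105 cm³
m(Au) = 1.105 × 19.30 = 21.33 g
n(Au) = 21.33 / 196.97 = 0.1083 mol; n(e⁻) = 3 × 0.1083 = 0.3249 mol
Q = 0.3249 × 96485 = 31350 C
t = 31350 / 2.09 = 15000 s = 4.17 h

4.17 h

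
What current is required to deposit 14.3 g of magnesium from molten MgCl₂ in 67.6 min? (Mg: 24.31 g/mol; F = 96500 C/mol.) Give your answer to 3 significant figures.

n(Mg) = 14.3 / 24.31 = 0.5882 mol
Mg²⁺ + 2e⁻ → Mg, so n(e⁻) = 2 × 0.5882 = 1.176 mol
Q = 1.176 × 96500 = 1.135×10^5 C
I = Q / t = 1.135×10^5 / 4056 s = 28.0 A

28.0 A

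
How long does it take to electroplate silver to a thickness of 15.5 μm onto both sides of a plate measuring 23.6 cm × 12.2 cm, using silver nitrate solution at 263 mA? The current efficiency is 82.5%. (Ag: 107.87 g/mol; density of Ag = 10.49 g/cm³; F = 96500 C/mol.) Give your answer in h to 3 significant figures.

Plated area = 2 × 23.6 × 12.2 = 575.8 cm²
Volume = 575.8 × 15.5×10⁻⁴ cm = 0.8925 cm³
m(Ag) = 0.8925 × 10.49 = 9.362 g
n(Ag) = 9.362 / 107.87 = 0.08679 mol; n(e⁻) = 0.08679 mol
Q = 0.08679 × 96500 / 0.825 = 10150 C
t = 10150 / 0.263 = 38590 s = 10.7 h

10.7 h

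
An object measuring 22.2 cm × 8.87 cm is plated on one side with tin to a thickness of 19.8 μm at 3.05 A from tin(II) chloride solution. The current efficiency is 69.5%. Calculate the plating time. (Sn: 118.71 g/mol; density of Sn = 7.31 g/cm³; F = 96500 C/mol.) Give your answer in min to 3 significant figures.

36.4 min

Plated area = 22.2 × 8.87 = 196.9 cm²
Volume = 196.9 × 19.8×10⁻⁴ cm = 0.3899 cm³
m(Sn) = 0.3899 × 7.31 = 2.850 g
n(Sn) = 2.850 / 118.71 = 0.02401 mol; n(e⁻) = 2 × 0.02401 = 0.04802 mol
Q = 0.04802 × 96500 / 0.695 = 6668 C
t = 6668 / 3.05 = 2186 s = 36.4 min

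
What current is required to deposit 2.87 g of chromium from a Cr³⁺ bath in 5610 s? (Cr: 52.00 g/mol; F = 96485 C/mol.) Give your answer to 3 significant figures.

2.85 A

n(Cr) = 2.87 / 52.00 = 0.05519 mol
Cr³⁺ + 3e⁻ → Cr, so n(e⁻) = 3 × 0.05519 = 0.1656 mol
Q = 0.1656 × 96485 = 15980 C
I = Q / t = 15980 / 5610 s = 2.85 A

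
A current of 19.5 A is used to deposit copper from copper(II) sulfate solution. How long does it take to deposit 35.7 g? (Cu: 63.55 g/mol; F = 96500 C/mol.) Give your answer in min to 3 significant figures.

92.7 min

n(Cu) = 35.7 / 63.55 = 0.5618 mol
Cu²⁺ + 2e⁻ → Cu, so n(e⁻) = 2 × 0.5618 = 1.124 mol
Q = 1.124 × 96500 = 1.085×10^5 C
t = Q / I = 1.085×10^5 / 19.5 = 5564 s = 92.7 min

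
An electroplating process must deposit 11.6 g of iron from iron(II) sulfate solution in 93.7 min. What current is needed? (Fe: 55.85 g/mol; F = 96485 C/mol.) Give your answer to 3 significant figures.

n(Fe) = 11.6 / 55.85 = 0.2077 mol
Fe²⁺ + 2e⁻ → Fe, so n(e⁻) = 2 × 0.2077 = 0.4154 mol
Q = 0.4154 × 96485 = 40080 C
I = Q / t = 40080 / 5622 s = 7.13 A

7.13 A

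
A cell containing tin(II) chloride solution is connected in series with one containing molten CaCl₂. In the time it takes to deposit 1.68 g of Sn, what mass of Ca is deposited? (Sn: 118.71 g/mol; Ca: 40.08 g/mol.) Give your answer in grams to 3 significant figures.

0.567 g

n(Sn) = 1.68 / 118.71 = 0.01415 mol
Sn²⁺ + 2e⁻ → Sn, so n(e⁻) = 2 × 0.01415 = 0.02830 mol
In series, the same 0.02830 mol of electrons flows through the second cell.
Ca²⁺ + 2e⁻ → Ca, so n(Ca) = 0.02830 / 2 = 0.01415 mol
m(Ca) = 0.01415 × 40.08 = 0.567 g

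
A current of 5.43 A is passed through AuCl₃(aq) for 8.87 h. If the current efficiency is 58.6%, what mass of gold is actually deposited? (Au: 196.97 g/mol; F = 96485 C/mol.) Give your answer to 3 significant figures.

Q = 5.43 × 31932 = 1.734×10^5 C
n(e⁻) = 1.734×10^5 / 96485 = 1.797 mol
Au³⁺ + 3e⁻ → Au, so theoretical m(Au) = 0.5990 × 196.97 = 118.0 g
Actual mass = 58.6% × 118.0 = 69.1 g

69.1 g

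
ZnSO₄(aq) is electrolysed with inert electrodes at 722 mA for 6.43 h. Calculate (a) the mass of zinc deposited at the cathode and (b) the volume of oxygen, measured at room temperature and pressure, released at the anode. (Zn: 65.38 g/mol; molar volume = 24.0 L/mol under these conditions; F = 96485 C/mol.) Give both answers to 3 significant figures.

5.66 g Zn; 1.04 L O₂

Q = 0.722 × 23148 = 16710 C; n(e⁻) = 16710 / 96485 = 0.1732 mol
Cathode: Zn²⁺ + 2e⁻ → Zn → n(Zn) = 0.1732/2 = 0.08660 mol → 5.66 g
Anode: 2H₂O → O₂ + 4H⁺ + 4e⁻ → n(O₂) = 0.1732/4 = 0.04330 mol → 1.04 L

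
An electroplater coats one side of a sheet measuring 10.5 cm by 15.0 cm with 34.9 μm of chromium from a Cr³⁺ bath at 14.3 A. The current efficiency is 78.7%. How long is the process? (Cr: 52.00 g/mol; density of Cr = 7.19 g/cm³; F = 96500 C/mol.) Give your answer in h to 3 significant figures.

0.543 h

Plated area = 10.5 × 15.0 = 157.5 cm²
Volume = 157.5 × 34.9×10⁻⁴ cm = 0.5497 cm³
m(Cr) = 0.5497 × 7.19 = 3.952 g
n(Cr) = 3.952 / 52.00 = 0.07600 mol; n(e⁻) = 3 × 0.07600 = 0.2280 mol
Q = 0.2280 × 96500 / 0.787 = 27960 C
t = 27960 / 14.3 = 1955 s = 0.543 h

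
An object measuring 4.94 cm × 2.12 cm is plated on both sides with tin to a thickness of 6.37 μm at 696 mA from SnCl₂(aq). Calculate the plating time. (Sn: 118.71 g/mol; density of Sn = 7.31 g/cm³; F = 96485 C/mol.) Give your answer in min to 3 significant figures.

3.80 min

Plated area = 2 × 4.94 × 2.12 = 20.95 cm²
Volume = 20.95 × 6.37×10⁻⁴ cm = 0.01335 cm³
m(Sn) = 0.01335 × 7.31 = 0.09759 g
n(Sn) = 0.09759 / 118.71 = 8.221×10^-4 mol; n(e⁻) = 2 × 8.221×10^-4 = 0.001644 mol
Q = 0.001644 × 96485 = 158.6 C
t = 158.6 / 0.696 = 227.9 s = 3.80 min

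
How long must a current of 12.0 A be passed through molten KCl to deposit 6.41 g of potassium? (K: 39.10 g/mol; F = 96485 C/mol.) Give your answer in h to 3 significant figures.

0.366 h

n(K) = 6.41 / 39.10 = 0.1639 mol
K⁺ + e⁻ → K, so n(e⁻) = 0.1639 mol
Q = 0.1639 × 96485 = 15810 C
t = Q / I = 15810 / 12.0 = 1318 s = 0.366 h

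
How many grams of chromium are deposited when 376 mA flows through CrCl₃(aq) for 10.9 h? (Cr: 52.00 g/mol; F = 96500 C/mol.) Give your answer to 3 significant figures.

2.65 g

Q = 0.376 A × 39240 s = 14750 C
n(e⁻) = 14750 / 96500 = 0.1528 mol
Cr³⁺ + 3e⁻ → Cr, so n(Cr) = 0.1528 / 3 = 0.05093 mol
m = 0.05093 × 52.00 = 2.65 g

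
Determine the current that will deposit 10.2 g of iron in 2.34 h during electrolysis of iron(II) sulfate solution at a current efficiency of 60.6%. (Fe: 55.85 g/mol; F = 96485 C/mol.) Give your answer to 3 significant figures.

6.90 A

n(Fe) = 10.2 / 55.85 = 0.1826 mol
Fe²⁺ + 2e⁻ → Fe, so n(e⁻) = 2 × 0.1826 = 0.3652 mol
Q = 0.3652 × 96485 / 0.606 = 58150 C
I = Q / t = 58150 / 8424 s = 6.90 A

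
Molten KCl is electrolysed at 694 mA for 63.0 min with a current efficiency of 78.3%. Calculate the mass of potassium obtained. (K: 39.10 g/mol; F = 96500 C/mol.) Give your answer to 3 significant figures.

0.832 g

Q = 0.694 × 3780 = 2623 C
n(e⁻) = 2623 / 96500 = 0.02718 mol
K⁺ + e⁻ → K, so theoretical m(K) = 0.02718 × 39.10 = 1.063 g
Actual mass = 78.3% × 1.063 = 0.832 g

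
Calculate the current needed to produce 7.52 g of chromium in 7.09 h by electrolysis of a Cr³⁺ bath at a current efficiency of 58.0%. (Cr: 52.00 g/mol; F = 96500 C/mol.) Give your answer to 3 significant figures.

n(Cr) = 7.52 / 52.00 = 0.1446 mol
Cr³⁺ + 3e⁻ → Cr, so n(e⁻) = 3 × 0.1446 = 0.4338 mol
Q = 0.4338 × 96500 / 0.580 = 72180 C
I = Q / t = 72180 / 25524 s = 2.83 A

2.83 A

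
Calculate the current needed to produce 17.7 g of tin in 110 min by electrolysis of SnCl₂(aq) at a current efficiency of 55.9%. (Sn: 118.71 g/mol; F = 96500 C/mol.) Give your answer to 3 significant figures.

n(Sn) = 17.7 / 118.71 = 0.1491 mol
Sn²⁺ + 2e⁻ → Sn, so n(e⁻) = 2 × 0.1491 = 0.2982 mol
Q = 0.2982 × 96500 / 0.559 = 51480 C
I = Q / t = 51480 / 6600 s = 7.80 A

7.80 A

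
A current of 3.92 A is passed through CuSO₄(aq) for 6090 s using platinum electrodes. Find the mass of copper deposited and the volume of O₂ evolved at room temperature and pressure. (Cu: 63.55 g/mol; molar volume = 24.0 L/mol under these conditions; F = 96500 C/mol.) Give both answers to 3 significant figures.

7.86 g Cu; 1.48 L O₂

Q = 3.92 × 6090 = 23870 C; n(e⁻) = 23870 / 96500 = 0.2474 mol
Cathode: Cu²⁺ + 2e⁻ → Cu → n(Cu) = 0.2474/2 = 0.1237 mol → 7.86 g
Anode: 2H₂O → O₂ + 4H⁺ + 4e⁻ → n(O₂) = 0.2474/4 = 0.06185 mol → 1.48 L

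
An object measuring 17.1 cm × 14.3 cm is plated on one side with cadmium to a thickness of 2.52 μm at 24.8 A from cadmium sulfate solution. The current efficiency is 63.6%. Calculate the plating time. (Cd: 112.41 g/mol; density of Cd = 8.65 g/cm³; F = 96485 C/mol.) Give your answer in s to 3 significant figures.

Plated area = 17.1 × 14.3 = 244.5 cm²
Volume = 244.5 × 2.52×10⁻⁴ cm = 0.06161 cm³
m(Cd) = 0.06161 × 8.65 = 0.5329 g
n(Cd) = 0.5329 / 112.41 = 0.004741 mol; n(e⁻) = 2 × 0.004741 = 0.009482 mol
Q = 0.009482 × 96485 / 0.636 = 1438 C
t = 1438 / 24.8 = 57.98 s

58.0 s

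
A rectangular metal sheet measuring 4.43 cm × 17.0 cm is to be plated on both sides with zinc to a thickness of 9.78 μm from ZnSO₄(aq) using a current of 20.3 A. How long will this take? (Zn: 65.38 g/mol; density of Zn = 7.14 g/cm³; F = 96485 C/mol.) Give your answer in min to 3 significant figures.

2.55 min

Plated area = 2 × 4.43 × 17.0 = 150.6 cm²
Volume = 150.6 × 9.78×10⁻⁴ cm = 0.1473 cm³
m(Zn) = 0.1473 × 7.14 = 1.052 g
n(Zn) = 1.052 / 65.38 = 0.01609 mol; n(e⁻) = 2 × 0.01609 = 0.03218 mol
Q = 0.03218 × 96485 = 3105 C
t = 3105 / 20.3 = 153.0 s = 2.55 min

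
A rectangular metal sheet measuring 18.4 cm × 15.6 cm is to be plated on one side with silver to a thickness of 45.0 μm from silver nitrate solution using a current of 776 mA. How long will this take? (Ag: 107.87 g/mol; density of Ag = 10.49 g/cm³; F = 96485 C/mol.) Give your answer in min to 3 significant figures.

Plated area = 18.4 × 15.6 = 287.0 cm²
Volume = 287.0 × 45.0×10⁻⁴ cm = 1.292 cm³
m(Ag) = 1.292 × 10.49 = 13.55 g
n(Ag) = 13.55 / 107.87 = 0.1256 mol; n(e⁻) = 0.1256 mol
Q = 0.1256 × 96485 = 12120 C
t = 12120 / 0.776 = 15620 s = 260 min

260 min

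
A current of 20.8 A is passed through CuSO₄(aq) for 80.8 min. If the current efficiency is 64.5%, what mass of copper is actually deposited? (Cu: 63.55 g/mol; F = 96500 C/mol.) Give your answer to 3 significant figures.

21.4 g

Q = 20.8 × 4848 = 1.008×10^5 C
n(e⁻) = 1.008×10^5 / 96500 = 1.045 mol
Cu²⁺ + 2e⁻ → Cu, so theoretical m(Cu) = 0.5225 × 63.55 = 33.20 g
Actual mass = 64.5% × 33.20 = 21.4 g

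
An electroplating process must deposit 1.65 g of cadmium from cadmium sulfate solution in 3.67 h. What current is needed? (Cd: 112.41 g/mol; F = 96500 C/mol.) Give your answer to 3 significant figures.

n(Cd) = 1.65 / 112.41 = 0.01468 mol
Cd²⁺ + 2e⁻ → Cd, so n(e⁻) = 2 × 0.01468 = 0.02936 mol
Q = 0.02936 × 96500 = 2833 C
I = Q / t = 2833 / 13212 s = 0.214 A

0.214 A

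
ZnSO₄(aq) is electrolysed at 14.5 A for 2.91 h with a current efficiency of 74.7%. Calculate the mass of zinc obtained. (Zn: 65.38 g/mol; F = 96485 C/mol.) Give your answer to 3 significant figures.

Q = 14.5 × 10476 = 1.519×10^5 C
n(e⁻) = 1.519×10^5 / 96485 = 1.574 mol
Zn²⁺ + 2e⁻ → Zn, so theoretical m(Zn) = 0.7870 × 65.38 = 51.45 g
Actual mass = 74.7% × 51.45 = 38.4 g

38.4 g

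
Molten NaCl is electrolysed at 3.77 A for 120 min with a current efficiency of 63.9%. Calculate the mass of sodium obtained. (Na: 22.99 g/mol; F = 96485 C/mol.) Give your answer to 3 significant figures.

4.13 g

Q = 3.77 × 7200 = 27140 C
n(e⁻) = 27140 / 96485 = 0.2813 mol
Na⁺ + e⁻ → Na, so theoretical m(Na) = 0.2813 × 22.99 = 6.467 g
Actual mass = 63.9% × 6.467 = 4.13 g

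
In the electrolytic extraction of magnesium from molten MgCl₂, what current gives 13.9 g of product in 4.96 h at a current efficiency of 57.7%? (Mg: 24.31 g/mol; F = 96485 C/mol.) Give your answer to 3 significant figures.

n(Mg) = 13.9 / 24.31 = 0.5718 mol
Mg²⁺ + 2e⁻ → Mg, so n(e⁻) = 2 × 0.5718 = 1.144 mol
Q = 1.144 × 96485 / 0.577 = 1.913×10^5 C
I = Q / t = 1.913×10^5 / 17856 s = 10.7 A

10.7 A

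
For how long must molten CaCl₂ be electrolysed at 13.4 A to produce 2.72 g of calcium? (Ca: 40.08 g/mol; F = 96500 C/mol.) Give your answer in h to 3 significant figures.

0.272 h

n(Ca) = 2.72 / 40.08 = 0.06786 mol
Ca²⁺ + 2e⁻ → Ca, so n(e⁻) = 2 × 0.06786 = 0.1357 mol
Q = 0.1357 × 96500 = 13100 C
t = Q / I = 13100 / 13.4 = 977.6 s = 0.272 h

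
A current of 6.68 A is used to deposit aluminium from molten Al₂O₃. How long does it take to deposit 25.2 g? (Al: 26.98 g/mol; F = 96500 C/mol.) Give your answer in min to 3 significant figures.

n(Al) = 25.2 / 26.98 = 0.9340 mol
Al³⁺ + 3e⁻ → Al, so n(e⁻) = 3 × 0.9340 = 2.802 mol
Q = 2.802 × 96500 = 2.704×10^5 C
t = Q / I = 2.704×10^5 / 6.68 = 40480 s = 675 min

675 min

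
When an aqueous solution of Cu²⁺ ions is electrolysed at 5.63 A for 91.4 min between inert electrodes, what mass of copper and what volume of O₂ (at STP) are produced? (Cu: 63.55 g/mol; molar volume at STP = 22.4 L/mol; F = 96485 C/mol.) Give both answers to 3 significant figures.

10.2 g Cu; 1.79 L O₂

Q = 5.63 × 5484 = 30870 C; n(e⁻) = 30870 / 96485 = 0.3199 mol
Cathode: Cu²⁺ + 2e⁻ → Cu → n(Cu) = 0.3199/2 = 0.1600 mol → 10.2 g
Anode: 2H₂O → O₂ + 4H⁺ + 4e⁻ → n(O₂) = 0.3199/4 = 0.07998 mol → 1.79 L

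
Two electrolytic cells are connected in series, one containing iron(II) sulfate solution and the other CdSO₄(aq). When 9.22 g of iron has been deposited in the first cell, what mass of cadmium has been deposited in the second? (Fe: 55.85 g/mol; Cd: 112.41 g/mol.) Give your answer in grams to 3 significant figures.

n(Fe) = 9.22 / 55.85 = 0.1651 mol
Fe²⁺ + 2e⁻ → Fe, so n(e⁻) = 2 × 0.1651 = 0.3302 mol
In series, the same 0.3302 mol of electrons flows through the second cell.
Cd²⁺ + 2e⁻ → Cd, so n(Cd) = 0.3302 / 2 = 0.1651 mol
m(Cd) = 0.1651 × 112.41 = 18.6 g

18.6 g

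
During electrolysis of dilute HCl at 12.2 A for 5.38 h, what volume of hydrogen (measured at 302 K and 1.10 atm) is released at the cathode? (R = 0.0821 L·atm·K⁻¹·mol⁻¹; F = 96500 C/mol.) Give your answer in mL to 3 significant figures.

27600 mL

Q = 12.2 A × 19368 s = 2.363×10^5 C
Moles of electrons = 2.363×10^5 / 96500 = 2.449 mol
2H⁺ + 2e⁻ → H₂, so n(H₂) = 2.449 / 2 = 1.225 mol
V = nRT/P = 1.225 × 0.0821 × 302 / 1.10 = 27.61 L
= 27600 mL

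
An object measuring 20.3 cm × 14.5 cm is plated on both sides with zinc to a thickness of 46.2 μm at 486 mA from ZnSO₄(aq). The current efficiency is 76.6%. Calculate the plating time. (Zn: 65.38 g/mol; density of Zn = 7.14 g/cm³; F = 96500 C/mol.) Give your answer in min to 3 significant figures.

2570 min

Plated area = 2 × 20.3 × 14.5 = 588.7 cm²
Volume = 588.7 × 46.2×10⁻⁴ cm = 2.720 cm³
m(Zn) = 2.720 × 7.14 = 19.42 g
n(Zn) = 19.42 / 65.38 = 0.2970 mol; n(e⁻) = 2 × 0.2970 = 0.5940 mol
Q = 0.5940 × 96500 / 0.766 = 74830 C
t = 74830 / 0.486 = 1.540×10^5 s = 2570 min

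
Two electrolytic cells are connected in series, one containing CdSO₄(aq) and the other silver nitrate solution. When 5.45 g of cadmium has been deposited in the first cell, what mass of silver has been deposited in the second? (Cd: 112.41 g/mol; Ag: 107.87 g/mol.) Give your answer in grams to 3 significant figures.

10.5 g

n(Cd) = 5.45 / 112.41 = 0.04848 mol
Cd²⁺ + 2e⁻ → Cd, so n(e⁻) = 2 × 0.04848 = 0.09696 mol
Same current for the same time ⇒ same n(e⁻) = 0.09696 mol in both cells.
Ag⁺ + e⁻ → Ag, so n(Ag) = 0.09696 mol
m(Ag) = 0.09696 × 107.87 = 10.5 g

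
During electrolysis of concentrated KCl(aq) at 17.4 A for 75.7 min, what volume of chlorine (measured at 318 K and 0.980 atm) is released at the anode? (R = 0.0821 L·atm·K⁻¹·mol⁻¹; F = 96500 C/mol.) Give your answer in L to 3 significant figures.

10.9 L

Q = It = 17.4 × 4542 = 79030 C
n(e⁻) = 79030 / 96500 = 0.8190 mol
2Cl⁻ → Cl₂ + 2e⁻, so n(Cl₂) = 0.8190 / 2 = 0.4095 mol
V = nRT/P = 0.4095 × 0.0821 × 318 / 0.980 = 10.91 L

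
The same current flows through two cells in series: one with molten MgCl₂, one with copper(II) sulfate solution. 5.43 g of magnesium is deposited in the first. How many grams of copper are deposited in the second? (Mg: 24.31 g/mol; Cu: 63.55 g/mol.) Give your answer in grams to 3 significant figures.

n(Mg) = 5.43 / 24.31 = 0.2234 mol
Mg²⁺ + 2e⁻ → Mg, so n(e⁻) = 2 × 0.2234 = 0.4468 mol
Since the cells are in series, n(e⁻) in the Cu cell is also 0.4468 mol.
Cu²⁺ + 2e⁻ → Cu, so n(Cu) = 0.4468 / 2 = 0.2234 mol
m(Cu) = 0.2234 × 63.55 = 14.2 g

14.2 g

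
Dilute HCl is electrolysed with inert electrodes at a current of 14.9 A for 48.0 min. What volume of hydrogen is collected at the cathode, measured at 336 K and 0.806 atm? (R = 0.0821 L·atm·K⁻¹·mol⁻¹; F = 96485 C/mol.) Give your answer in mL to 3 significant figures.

Q = It = 14.9 × 2880 = 42910 C
n(e⁻) = 42910 / 96485 = 0.4447 mol
2H⁺ + 2e⁻ → H₂, so n(H₂) = 0.4447 / 2 = 0.2224 mol
V = nRT/P = 0.2224 × 0.0821 × 336 / 0.806 = 7.612 L
= 7610 mL

7610 mL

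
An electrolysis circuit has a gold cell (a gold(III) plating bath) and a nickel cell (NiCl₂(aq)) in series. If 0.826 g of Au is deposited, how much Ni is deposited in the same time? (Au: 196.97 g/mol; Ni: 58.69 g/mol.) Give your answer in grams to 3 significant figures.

n(Au) = 0.826 / 196.97 = 0.004194 mol
Au³⁺ + 3e⁻ → Au, so n(e⁻) = 3 × 0.004194 = 0.01258 mol
Same current for the same time ⇒ same n(e⁻) = 0.01258 mol in both cells.
Ni²⁺ + 2e⁻ → Ni, so n(Ni) = 0.01258 / 2 = 0.006290 mol
m(Ni) = 0.006290 × 58.69 = 0.369 g

0.369 g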